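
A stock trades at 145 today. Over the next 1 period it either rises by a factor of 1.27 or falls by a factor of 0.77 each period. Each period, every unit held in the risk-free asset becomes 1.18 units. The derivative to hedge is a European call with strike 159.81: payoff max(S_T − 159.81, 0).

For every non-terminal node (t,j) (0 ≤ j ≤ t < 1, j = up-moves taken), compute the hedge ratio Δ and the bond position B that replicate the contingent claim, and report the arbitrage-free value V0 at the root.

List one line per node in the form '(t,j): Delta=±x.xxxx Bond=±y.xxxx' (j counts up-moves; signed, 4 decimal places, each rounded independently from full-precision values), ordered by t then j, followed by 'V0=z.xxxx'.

Risk-neutral probability p* = (R−d)/(u−d) = (1.18−0.77)/(1.27−0.77) = 0.8200.
Payoff layer (t=1): V(1,0)=0.0000, V(1,1)=24.3400
Node (0,0) S=145.0000: V=(p*·24.3400+(1−p*)·0.0000)/1.18=16.9142; Δ=(24.3400−0.0000)/(184.1500−111.6500)=0.3357; B=V−Δ·S=-31.7658
Root portfolio cost Δ·145+B reproduces V0=16.9142.

(0,0): Delta=0.3357 Bond=-31.7658
V0=16.9142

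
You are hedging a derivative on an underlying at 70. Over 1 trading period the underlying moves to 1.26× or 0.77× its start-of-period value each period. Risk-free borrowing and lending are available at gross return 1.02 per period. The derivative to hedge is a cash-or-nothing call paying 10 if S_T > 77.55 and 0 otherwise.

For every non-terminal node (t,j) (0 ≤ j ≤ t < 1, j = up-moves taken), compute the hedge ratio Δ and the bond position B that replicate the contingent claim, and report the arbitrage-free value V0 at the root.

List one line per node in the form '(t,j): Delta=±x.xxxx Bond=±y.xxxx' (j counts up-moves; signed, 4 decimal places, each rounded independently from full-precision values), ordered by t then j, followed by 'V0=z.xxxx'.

Under the risk-neutral measure, an up-move has probability p* = (R−d)/(u−d) = 0.5102 and values discount at R = 1.02.
Payoff layer (t=1): V(1,0)=0.0000, V(1,1)=10.0000
(0,0): S=70.0000. Δ = (V_up−V_dn)/(S_up−S_dn) = (10.0000−0.0000)/(88.2000−53.9000) = 0.2915. V = [p*·10.0000 + (1−p*)·0.0000]/1.02 = 5.0020. B = V − Δ·S = -15.4062.
Root portfolio cost Δ·70+B reproduces V0=5.0020.

(0,0): Delta=0.2915 Bond=-15.4062
V0=5.0020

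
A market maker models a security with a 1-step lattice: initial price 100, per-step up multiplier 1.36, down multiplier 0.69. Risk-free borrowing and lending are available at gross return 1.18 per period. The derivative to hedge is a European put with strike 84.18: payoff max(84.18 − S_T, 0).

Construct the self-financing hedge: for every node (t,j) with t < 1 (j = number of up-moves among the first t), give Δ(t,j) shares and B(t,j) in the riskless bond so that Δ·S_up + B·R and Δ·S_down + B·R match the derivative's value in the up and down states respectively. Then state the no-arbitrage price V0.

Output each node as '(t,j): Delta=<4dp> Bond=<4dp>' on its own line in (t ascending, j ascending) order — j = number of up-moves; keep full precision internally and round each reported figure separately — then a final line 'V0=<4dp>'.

(0,0): Delta=-0.2266 Bond=26.1128
V0=3.4561

The replicating-portfolio and risk-neutral prices coincide; use p* = (1.18−0.69)/(1.36−0.69) = 0.7313 for the latter.
Terminal payoffs: V(1,0)=15.1800, V(1,1)=0.0000
  t=0,j=0: stock 100.0000 → up 136.0000 (V=0.0000), down 69.0000 (V=15.1800). Price 3.4561; hedge Δ=-0.2266, bond B=26.1128.
Self-financing check: at every node Δ·S+B equals the discounted successor values.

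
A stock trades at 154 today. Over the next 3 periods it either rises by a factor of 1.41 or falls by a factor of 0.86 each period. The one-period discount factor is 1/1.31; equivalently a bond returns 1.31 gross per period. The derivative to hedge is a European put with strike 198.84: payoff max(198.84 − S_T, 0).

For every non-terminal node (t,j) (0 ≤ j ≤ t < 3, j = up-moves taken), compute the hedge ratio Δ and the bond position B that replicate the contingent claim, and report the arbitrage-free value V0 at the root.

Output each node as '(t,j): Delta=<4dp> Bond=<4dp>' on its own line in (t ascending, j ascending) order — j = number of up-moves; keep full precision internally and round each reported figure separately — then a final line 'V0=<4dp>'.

The replicating-portfolio and risk-neutral prices coincide; use p* = (1.31−0.86)/(1.41−0.86) = 0.8182 for the latter.
Payoff layer (t=3): V(3,0)=100.8874, V(3,1)=38.2433, V(3,2)=0.0000, V(3,3)=0.0000
(2,0): S=113.8984. Δ = (V_up−V_dn)/(S_up−S_dn) = (38.2433−100.8874)/(160.5967−97.9526) = -1.0000. V = [p*·38.2433 + (1−p*)·100.8874]/1.31 = 37.8879. B = V − Δ·S = 151.7863.
(2,1): S=186.7404. Δ = (V_up−V_dn)/(S_up−S_dn) = (0.0000−38.2433)/(263.3040−160.5967) = -0.3724. V = [p*·0.0000 + (1−p*)·38.2433]/1.31 = 5.3079. B = V − Δ·S = 74.8411.
(2,2): S=306.1674. Δ = (V_up−V_dn)/(S_up−S_dn) = (0.0000−0.0000)/(431.6960−263.3040) = 0.0000. V = [p*·0.0000 + (1−p*)·0.0000]/1.31 = 0.0000. B = V − Δ·S = 0.0000.
(1,0): S=132.4400. Δ = (V_up−V_dn)/(S_up−S_dn) = (5.3079−37.8879)/(186.7404−113.8984) = -0.4473. V = [p*·5.3079 + (1−p*)·37.8879]/1.31 = 8.5737. B = V − Δ·S = 67.8100.
(1,1): S=217.1400. Δ = (V_up−V_dn)/(S_up−S_dn) = (0.0000−5.3079)/(306.1674−186.7404) = -0.0444. V = [p*·0.0000 + (1−p*)·5.3079]/1.31 = 0.7367. B = V − Δ·S = 10.3874.
(0,0): S=154.0000. Δ = (V_up−V_dn)/(S_up−S_dn) = (0.7367−8.5737)/(217.1400−132.4400) = -0.0925. V = [p*·0.7367 + (1−p*)·8.5737]/1.31 = 1.6501. B = V − Δ·S = 15.8991.
Self-financing check: at every node Δ·S+B equals the discounted successor values.

(0,0): Delta=-0.0925 Bond=15.8991
(1,0): Delta=-0.4473 Bond=67.8100
(1,1): Delta=-0.0444 Bond=10.3874
(2,0): Delta=-1.0000 Bond=151.7863
(2,1): Delta=-0.3724 Bond=74.8411
(2,2): Delta=0.0000 Bond=0.0000
V0=1.6501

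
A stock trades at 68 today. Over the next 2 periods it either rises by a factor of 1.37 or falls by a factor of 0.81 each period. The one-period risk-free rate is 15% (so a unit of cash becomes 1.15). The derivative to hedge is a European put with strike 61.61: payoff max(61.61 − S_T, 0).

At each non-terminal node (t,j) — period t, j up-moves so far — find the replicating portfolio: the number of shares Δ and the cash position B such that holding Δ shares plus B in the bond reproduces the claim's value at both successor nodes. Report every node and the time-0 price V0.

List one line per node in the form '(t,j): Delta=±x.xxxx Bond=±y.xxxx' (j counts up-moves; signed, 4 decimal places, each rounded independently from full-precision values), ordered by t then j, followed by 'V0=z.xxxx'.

(0,0): Delta=-0.1525 Bond=12.3509
(1,0): Delta=-0.5510 Bond=36.1544
(1,1): Delta=0.0000 Bond=0.0000
V0=1.9834

Since d<R<u, set p* = (R−d)/(u−d) = 0.6071; price each node as the discounted p*-expectation of its children.
Payoff layer (t=2): V(2,0)=16.9952, V(2,1)=0.0000, V(2,2)=0.0000
  t=1,j=0: stock 55.0800 → up 75.4596 (V=0.0000), down 44.6148 (V=16.9952). Price 5.8058; hedge Δ=-0.5510, bond B=36.1544.
  t=1,j=1: stock 93.1600 → up 127.6292 (V=0.0000), down 75.4596 (V=0.0000). Price 0.0000; hedge Δ=0.0000, bond B=0.0000.
  t=0,j=0: stock 68.0000 → up 93.1600 (V=0.0000), down 55.0800 (V=5.8058). Price 1.9834; hedge Δ=-0.1525, bond B=12.3509.
Check: Δ(0,0)·S0 + B(0,0) = 1.9834 = V0.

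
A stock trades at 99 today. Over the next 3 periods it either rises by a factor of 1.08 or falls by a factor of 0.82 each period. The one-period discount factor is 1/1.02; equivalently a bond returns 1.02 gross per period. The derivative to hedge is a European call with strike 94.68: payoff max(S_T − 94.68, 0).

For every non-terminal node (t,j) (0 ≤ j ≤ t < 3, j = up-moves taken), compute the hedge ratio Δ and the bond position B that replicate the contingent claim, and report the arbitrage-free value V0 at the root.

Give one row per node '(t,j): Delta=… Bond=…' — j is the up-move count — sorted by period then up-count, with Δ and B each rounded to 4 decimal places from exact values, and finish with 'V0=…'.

(0,0): Delta=0.6635 Bond=-52.8012
(1,0): Delta=0.0003 Bond=-0.0195
(1,1): Delta=0.8145 Bond=-70.0085
(2,0): Delta=0.0000 Bond=0.0000
(2,1): Delta=0.0004 Bond=-0.0258
(2,2): Delta=1.0000 Bond=-92.8235
V0=12.8841

No-arbitrage ⇒ martingale measure with p* = (R−d)/(u−d) = 0.7692.
Payoff layer (t=3): V(3,0)=0.0000, V(3,1)=0.0000, V(3,2)=0.0084, V(3,3)=30.0315
  t=2,j=0: stock 66.5676 → up 71.8930 (V=0.0000), down 54.5854 (V=0.0000). Price 0.0000; hedge Δ=0.0000, bond B=0.0000.
  t=2,j=1: stock 87.6744 → up 94.6884 (V=0.0084), down 71.8930 (V=0.0000). Price 0.0063; hedge Δ=0.0004, bond B=-0.0258.
  t=2,j=2: stock 115.4736 → up 124.7115 (V=30.0315), down 94.6884 (V=0.0084). Price 22.6501; hedge Δ=1.0000, bond B=-92.8235.
  t=1,j=0: stock 81.1800 → up 87.6744 (V=0.0063), down 66.5676 (V=0.0000). Price 0.0048; hedge Δ=0.0003, bond B=-0.0195.
  t=1,j=1: stock 106.9200 → up 115.4736 (V=22.6501), down 87.6744 (V=0.0063). Price 17.0829; hedge Δ=0.8145, bond B=-70.0085.
  t=0,j=0: stock 99.0000 → up 106.9200 (V=17.0829), down 81.1800 (V=0.0048). Price 12.8841; hedge Δ=0.6635, bond B=-52.8012.
Self-financing check: at every node Δ·S+B equals the discounted successor values.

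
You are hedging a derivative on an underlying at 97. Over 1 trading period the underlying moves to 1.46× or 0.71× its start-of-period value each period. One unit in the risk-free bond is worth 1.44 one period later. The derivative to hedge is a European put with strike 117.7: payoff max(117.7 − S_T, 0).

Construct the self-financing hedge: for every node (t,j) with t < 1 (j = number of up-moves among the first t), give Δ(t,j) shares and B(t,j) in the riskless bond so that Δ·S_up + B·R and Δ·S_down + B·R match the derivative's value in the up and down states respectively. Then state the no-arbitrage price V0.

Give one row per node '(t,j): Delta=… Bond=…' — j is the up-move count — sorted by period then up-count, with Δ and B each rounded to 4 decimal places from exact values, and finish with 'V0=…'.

No-arbitrage ⇒ martingale measure with p* = (R−d)/(u−d) = 0.9733.
Terminal values V(1,·): V(1,0)=48.8300, V(1,1)=0.0000
Node (0,0) S=97.0000: V=(p*·0.0000+(1−p*)·48.8300)/1.44=0.9043; Δ=(0.0000−48.8300)/(141.6200−68.8700)=-0.6712; B=V−Δ·S=66.0109
Root portfolio cost Δ·97+B reproduces V0=0.9043.

(0,0): Delta=-0.6712 Bond=66.0109
V0=0.9043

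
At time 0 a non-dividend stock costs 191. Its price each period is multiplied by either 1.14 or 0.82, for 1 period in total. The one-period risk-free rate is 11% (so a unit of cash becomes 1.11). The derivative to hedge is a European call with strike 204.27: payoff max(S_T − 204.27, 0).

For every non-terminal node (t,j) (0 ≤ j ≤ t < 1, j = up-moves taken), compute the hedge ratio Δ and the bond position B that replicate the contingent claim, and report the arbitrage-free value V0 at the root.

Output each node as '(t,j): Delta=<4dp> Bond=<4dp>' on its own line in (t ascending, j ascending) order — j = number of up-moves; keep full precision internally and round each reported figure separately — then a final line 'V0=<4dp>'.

(0,0): Delta=0.2204 Bond=-31.0963
V0=10.9975

Since d<R<u, set p* = (R−d)/(u−d) = 0.9063; price each node as the discounted p*-expectation of its children.
Terminal values V(1,·): V(1,0)=0.0000, V(1,1)=13.4700
  t=0,j=0: stock 191.0000 → up 217.7400 (V=13.4700), down 156.6200 (V=0.0000). Price 10.9975; hedge Δ=0.2204, bond B=-31.0963.
Check: Δ(0,0)·S0 + B(0,0) = 10.9975 = V0.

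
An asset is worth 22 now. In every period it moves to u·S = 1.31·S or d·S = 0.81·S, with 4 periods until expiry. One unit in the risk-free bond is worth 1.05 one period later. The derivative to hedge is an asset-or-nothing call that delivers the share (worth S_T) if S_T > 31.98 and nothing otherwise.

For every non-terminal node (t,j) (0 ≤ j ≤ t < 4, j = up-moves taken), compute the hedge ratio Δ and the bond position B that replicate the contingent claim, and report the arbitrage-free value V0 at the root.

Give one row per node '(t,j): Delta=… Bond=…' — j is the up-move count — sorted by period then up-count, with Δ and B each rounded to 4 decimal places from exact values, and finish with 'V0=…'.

Under the risk-neutral measure, an up-move has probability p* = (R−d)/(u−d) = 0.4800 and values discount at R = 1.05.
Terminal payoffs: V(4,0)=0.0000, V(4,1)=0.0000, V(4,2)=0.0000, V(4,3)=40.0610, V(4,4)=64.7900
(3,0): S=11.6917. Δ = (V_up−V_dn)/(S_up−S_dn) = (0.0000−0.0000)/(15.3161−9.4703) = 0.0000. V = [p*·0.0000 + (1−p*)·0.0000]/1.05 = 0.0000. B = V − Δ·S = 0.0000.
(3,1): S=18.9088. Δ = (V_up−V_dn)/(S_up−S_dn) = (0.0000−0.0000)/(24.7705−15.3161) = 0.0000. V = [p*·0.0000 + (1−p*)·0.0000]/1.05 = 0.0000. B = V − Δ·S = 0.0000.
(3,2): S=30.5809. Δ = (V_up−V_dn)/(S_up−S_dn) = (40.0610−0.0000)/(40.0610−24.7705) = 2.6200. V = [p*·40.0610 + (1−p*)·0.0000]/1.05 = 18.3136. B = V − Δ·S = -61.8084.
(3,3): S=49.4580. Δ = (V_up−V_dn)/(S_up−S_dn) = (64.7900−40.0610)/(64.7900−40.0610) = 1.0000. V = [p*·64.7900 + (1−p*)·40.0610]/1.05 = 49.4580. B = V − Δ·S = 0.0000.
(2,0): S=14.4342. Δ = (V_up−V_dn)/(S_up−S_dn) = (0.0000−0.0000)/(18.9088−11.6917) = 0.0000. V = [p*·0.0000 + (1−p*)·0.0000]/1.05 = 0.0000. B = V − Δ·S = 0.0000.
(2,1): S=23.3442. Δ = (V_up−V_dn)/(S_up−S_dn) = (18.3136−0.0000)/(30.5809−18.9088) = 1.5690. V = [p*·18.3136 + (1−p*)·0.0000]/1.05 = 8.3719. B = V − Δ·S = -28.2553.
(2,2): S=37.7542. Δ = (V_up−V_dn)/(S_up−S_dn) = (49.4580−18.3136)/(49.4580−30.5809) = 1.6499. V = [p*·49.4580 + (1−p*)·18.3136]/1.05 = 31.6790. B = V − Δ·S = -30.6099.
(1,0): S=17.8200. Δ = (V_up−V_dn)/(S_up−S_dn) = (8.3719−0.0000)/(23.3442−14.4342) = 0.9396. V = [p*·8.3719 + (1−p*)·0.0000]/1.05 = 3.8272. B = V − Δ·S = -12.9167.
(1,1): S=28.8200. Δ = (V_up−V_dn)/(S_up−S_dn) = (31.6790−8.3719)/(37.7542−23.3442) = 1.6174. V = [p*·31.6790 + (1−p*)·8.3719]/1.05 = 18.6279. B = V − Δ·S = -27.9862.
(0,0): S=22.0000. Δ = (V_up−V_dn)/(S_up−S_dn) = (18.6279−3.8272)/(28.8200−17.8200) = 1.3455. V = [p*·18.6279 + (1−p*)·3.8272]/1.05 = 10.4110. B = V − Δ·S = -19.1905.
Root portfolio cost Δ·22+B reproduces V0=10.4110.

(0,0): Delta=1.3455 Bond=-19.1905
(1,0): Delta=0.9396 Bond=-12.9167
(1,1): Delta=1.6174 Bond=-27.9862
(2,0): Delta=0.0000 Bond=0.0000
(2,1): Delta=1.5690 Bond=-28.2553
(2,2): Delta=1.6499 Bond=-30.6099
(3,0): Delta=0.0000 Bond=0.0000
(3,1): Delta=0.0000 Bond=0.0000
(3,2): Delta=2.6200 Bond=-61.8084
(3,3): Delta=1.0000 Bond=0.0000
V0=10.4110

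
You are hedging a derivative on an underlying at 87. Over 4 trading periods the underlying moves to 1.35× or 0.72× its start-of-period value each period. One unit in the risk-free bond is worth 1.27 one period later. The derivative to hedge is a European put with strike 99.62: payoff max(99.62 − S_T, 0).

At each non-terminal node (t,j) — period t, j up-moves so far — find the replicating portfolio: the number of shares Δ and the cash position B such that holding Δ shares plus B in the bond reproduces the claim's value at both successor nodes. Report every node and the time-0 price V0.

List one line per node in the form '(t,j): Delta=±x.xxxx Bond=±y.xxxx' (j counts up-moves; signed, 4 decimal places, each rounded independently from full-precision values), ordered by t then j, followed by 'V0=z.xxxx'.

The replicating-portfolio and risk-neutral prices coincide; use p* = (1.27−0.72)/(1.35−0.72) = 0.8730 for the latter.
At expiry t=4: V(4,0)=76.2397, V(4,1)=55.7820, V(4,2)=17.4238, V(4,3)=0.0000, V(4,4)=0.0000
Node (3,0) S=32.4726: V=(p*·55.7820+(1−p*)·76.2397)/1.27=45.9684; Δ=(55.7820−76.2397)/(43.8380−23.3803)=-1.0000; B=V−Δ·S=78.4409
Node (3,1) S=60.8861: V=(p*·17.4238+(1−p*)·55.7820)/1.27=17.5549; Δ=(17.4238−55.7820)/(82.1962−43.8380)=-1.0000; B=V−Δ·S=78.4409
Node (3,2) S=114.1614: V=(p*·0.0000+(1−p*)·17.4238)/1.27=1.7422; Δ=(0.0000−17.4238)/(154.1179−82.1962)=-0.2423; B=V−Δ·S=29.3990
Node (3,3) S=214.0526: V=(p*·0.0000+(1−p*)·0.0000)/1.27=0.0000; Δ=(0.0000−0.0000)/(288.9710−154.1179)=0.0000; B=V−Δ·S=0.0000
Node (2,0) S=45.1008: V=(p*·17.5549+(1−p*)·45.9684)/1.27=16.6637; Δ=(17.5549−45.9684)/(60.8861−32.4726)=-1.0000; B=V−Δ·S=61.7645
Node (2,1) S=84.5640: V=(p*·1.7422+(1−p*)·17.5549)/1.27=2.9529; Δ=(1.7422−17.5549)/(114.1614−60.8861)=-0.2968; B=V−Δ·S=28.0524
Node (2,2) S=158.5575: V=(p*·0.0000+(1−p*)·1.7422)/1.27=0.1742; Δ=(0.0000−1.7422)/(214.0526−114.1614)=-0.0174; B=V−Δ·S=2.9395
Node (1,0) S=62.6400: V=(p*·2.9529+(1−p*)·16.6637)/1.27=3.6960; Δ=(2.9529−16.6637)/(84.5640−45.1008)=-0.3474; B=V−Δ·S=25.4593
Node (1,1) S=117.4500: V=(p*·0.1742+(1−p*)·2.9529)/1.27=0.4150; Δ=(0.1742−2.9529)/(158.5575−84.5640)=-0.0376; B=V−Δ·S=4.8256
Node (0,0) S=87.0000: V=(p*·0.4150+(1−p*)·3.6960)/1.27=0.6548; Δ=(0.4150−3.6960)/(117.4500−62.6400)=-0.0599; B=V−Δ·S=5.8628
Self-financing check: at every node Δ·S+B equals the discounted successor values.

(0,0): Delta=-0.0599 Bond=5.8628
(1,0): Delta=-0.3474 Bond=25.4593
(1,1): Delta=-0.0376 Bond=4.8256
(2,0): Delta=-1.0000 Bond=61.7645
(2,1): Delta=-0.2968 Bond=28.0524
(2,2): Delta=-0.0174 Bond=2.9395
(3,0): Delta=-1.0000 Bond=78.4409
(3,1): Delta=-1.0000 Bond=78.4409
(3,2): Delta=-0.2423 Bond=29.3990
(3,3): Delta=0.0000 Bond=0.0000
V0=0.6548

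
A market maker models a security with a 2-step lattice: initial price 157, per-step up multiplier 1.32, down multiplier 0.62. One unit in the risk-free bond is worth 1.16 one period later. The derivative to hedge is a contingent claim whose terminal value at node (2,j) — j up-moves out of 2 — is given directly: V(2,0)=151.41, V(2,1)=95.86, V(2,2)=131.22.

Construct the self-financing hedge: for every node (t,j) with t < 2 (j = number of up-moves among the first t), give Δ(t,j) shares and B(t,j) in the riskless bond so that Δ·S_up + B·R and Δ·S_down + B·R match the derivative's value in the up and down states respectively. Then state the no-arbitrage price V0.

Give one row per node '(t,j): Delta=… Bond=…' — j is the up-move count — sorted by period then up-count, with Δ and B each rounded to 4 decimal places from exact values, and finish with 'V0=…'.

The replicating-portfolio and risk-neutral prices coincide; use p* = (1.16−0.62)/(1.32−0.62) = 0.7714 for the latter.
Terminal values V(2,·): V(2,0)=151.4100, V(2,1)=95.8600, V(2,2)=131.2200
  t=1,j=0: stock 97.3400 → up 128.4888 (V=95.8600), down 60.3508 (V=151.4100). Price 93.5837; hedge Δ=-0.8153, bond B=172.9409.
  t=1,j=1: stock 207.2400 → up 273.5568 (V=131.2200), down 128.4888 (V=95.8600). Price 106.1532; hedge Δ=0.2437, bond B=55.6389.
  t=0,j=0: stock 157.0000 → up 207.2400 (V=106.1532), down 97.3400 (V=93.5837). Price 89.0346; hedge Δ=0.1144, bond B=71.0783.
The time-0 hedge costs 89.0346, which is the no-arbitrage price.

(0,0): Delta=0.1144 Bond=71.0783
(1,0): Delta=-0.8153 Bond=172.9409
(1,1): Delta=0.2437 Bond=55.6389
V0=89.0346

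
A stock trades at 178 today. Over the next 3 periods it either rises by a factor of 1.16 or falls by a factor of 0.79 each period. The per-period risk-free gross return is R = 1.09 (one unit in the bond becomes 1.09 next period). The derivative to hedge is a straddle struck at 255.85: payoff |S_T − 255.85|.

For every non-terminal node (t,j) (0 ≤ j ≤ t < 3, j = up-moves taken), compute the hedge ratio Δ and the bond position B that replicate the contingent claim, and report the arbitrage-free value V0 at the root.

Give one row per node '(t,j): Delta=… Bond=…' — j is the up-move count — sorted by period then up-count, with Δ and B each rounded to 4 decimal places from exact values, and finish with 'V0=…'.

Under the risk-neutral measure, an up-move has probability p* = (R−d)/(u−d) = 0.8108 and values discount at R = 1.09.
At expiry t=3: V(3,0)=168.0891, V(3,1)=126.9858, V(3,2)=66.6317, V(3,3)=21.9895
  t=2,j=0: stock 111.0898 → up 128.8642 (V=126.9858), down 87.7609 (V=168.0891). Price 123.6350; hedge Δ=-1.0000, bond B=234.7248.
  t=2,j=1: stock 163.1192 → up 189.2183 (V=66.6317), down 128.8642 (V=126.9858). Price 71.6056; hedge Δ=-1.0000, bond B=234.7248.
  t=2,j=2: stock 239.5168 → up 277.8395 (V=21.9895), down 189.2183 (V=66.6317). Price 27.9223; hedge Δ=-0.5037, bond B=148.5770.
  t=1,j=0: stock 140.6200 → up 163.1192 (V=71.6056), down 111.0898 (V=123.6350). Price 74.7238; hedge Δ=-1.0000, bond B=215.3438.
  t=1,j=1: stock 206.4800 → up 239.5168 (V=27.9223), down 163.1192 (V=71.6056). Price 33.1988; hedge Δ=-0.5718, bond B=151.2617.
  t=0,j=0: stock 178.0000 → up 206.4800 (V=33.1988), down 140.6200 (V=74.7238). Price 37.6650; hedge Δ=-0.6305, bond B=149.8948.
Check: Δ(0,0)·S0 + B(0,0) = 37.6650 = V0.

(0,0): Delta=-0.6305 Bond=149.8948
(1,0): Delta=-1.0000 Bond=215.3438
(1,1): Delta=-0.5718 Bond=151.2617
(2,0): Delta=-1.0000 Bond=234.7248
(2,1): Delta=-1.0000 Bond=234.7248
(2,2): Delta=-0.5037 Bond=148.5770
V0=37.6650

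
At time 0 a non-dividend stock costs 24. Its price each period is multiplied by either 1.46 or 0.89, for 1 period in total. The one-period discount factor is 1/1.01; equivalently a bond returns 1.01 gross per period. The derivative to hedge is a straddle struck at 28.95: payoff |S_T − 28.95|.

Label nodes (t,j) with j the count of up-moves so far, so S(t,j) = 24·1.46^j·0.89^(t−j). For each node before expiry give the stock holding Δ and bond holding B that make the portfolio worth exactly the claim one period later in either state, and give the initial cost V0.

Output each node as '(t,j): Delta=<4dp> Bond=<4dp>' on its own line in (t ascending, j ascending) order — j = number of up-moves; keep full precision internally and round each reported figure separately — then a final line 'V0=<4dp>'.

Since d<R<u, set p* = (R−d)/(u−d) = 0.2105; price each node as the discounted p*-expectation of its children.
Terminal values V(1,·): V(1,0)=7.5900, V(1,1)=6.0900
  t=0,j=0: stock 24.0000 → up 35.0400 (V=6.0900), down 21.3600 (V=7.5900). Price 7.2022; hedge Δ=-0.1096, bond B=9.8338.
Root portfolio cost Δ·24+B reproduces V0=7.2022.

(0,0): Delta=-0.1096 Bond=9.8338
V0=7.2022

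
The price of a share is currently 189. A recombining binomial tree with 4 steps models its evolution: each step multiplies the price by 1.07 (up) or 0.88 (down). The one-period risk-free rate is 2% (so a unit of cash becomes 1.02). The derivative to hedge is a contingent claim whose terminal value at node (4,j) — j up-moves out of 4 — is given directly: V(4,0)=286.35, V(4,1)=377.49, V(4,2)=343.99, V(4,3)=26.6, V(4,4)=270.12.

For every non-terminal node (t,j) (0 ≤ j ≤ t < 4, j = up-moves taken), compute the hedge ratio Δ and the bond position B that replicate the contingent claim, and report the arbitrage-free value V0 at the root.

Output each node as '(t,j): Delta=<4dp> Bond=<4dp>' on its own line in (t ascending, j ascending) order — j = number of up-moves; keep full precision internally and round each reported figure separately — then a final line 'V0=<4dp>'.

(0,0): Delta=-1.1045 Bond=384.3502
(1,0): Delta=-5.4445 Bond=1113.8765
(1,1): Delta=0.1703 Bond=134.2375
(2,0): Delta=-0.0247 Bond=342.8949
(2,1): Delta=-7.0365 Bond=1419.4609
(2,2): Delta=2.2871 Bond=-321.1273
(3,0): Delta=3.7243 Bond=-133.1099
(3,1): Delta=-1.1258 Bond=522.2038
(3,2): Delta=-8.7726 Bond=1778.4381
(3,3): Delta=5.5356 Bond=-1079.6883
V0=175.6047

Since d<R<u, set p* = (R−d)/(u−d) = 0.7368; price each node as the discounted p*-expectation of its children.
At expiry t=4: V(4,0)=286.3500, V(4,1)=377.4900, V(4,2)=343.9900, V(4,3)=26.6000, V(4,4)=270.1200
  t=3,j=0: stock 128.7982 → up 137.8141 (V=377.4900), down 113.3424 (V=286.3500). Price 346.5743; hedge Δ=3.7243, bond B=-133.1099.
  t=3,j=1: stock 156.6069 → up 167.5694 (V=343.9900), down 137.8141 (V=377.4900). Price 345.8880; hedge Δ=-1.1258, bond B=522.2038.
  t=3,j=2: stock 190.4198 → up 203.7492 (V=26.6000), down 167.5694 (V=343.9900). Price 107.9644; hedge Δ=-8.7726, bond B=1778.4381.
  t=3,j=3: stock 231.5331 → up 247.7404 (V=270.1200), down 203.7492 (V=26.6000). Price 201.9959; hedge Δ=5.5356, bond B=-1079.6883.
  t=2,j=0: stock 146.3616 → up 156.6069 (V=345.8880), down 128.7982 (V=346.5743). Price 339.2830; hedge Δ=-0.0247, bond B=342.8949.
  t=2,j=1: stock 177.9624 → up 190.4198 (V=107.9644), down 156.6069 (V=345.8880). Price 167.2313; hedge Δ=-7.0365, bond B=1419.4609.
  t=2,j=2: stock 216.3861 → up 231.5331 (V=201.9959), down 190.4198 (V=107.9644). Price 173.7752; hedge Δ=2.2871, bond B=-321.1273.
  t=1,j=0: stock 166.3200 → up 177.9624 (V=167.2313), down 146.3616 (V=339.2830). Price 208.3412; hedge Δ=-5.4445, bond B=1113.8765.
  t=1,j=1: stock 202.2300 → up 216.3861 (V=173.7752), down 177.9624 (V=167.2313). Price 168.6795; hedge Δ=0.1703, bond B=134.2375.
  t=0,j=0: stock 189.0000 → up 202.2300 (V=168.6795), down 166.3200 (V=208.3412). Price 175.6047; hedge Δ=-1.1045, bond B=384.3502.
Each (Δ,B) replicates both successor values, so the strategy is self-financing and V0 is arbitrage-free.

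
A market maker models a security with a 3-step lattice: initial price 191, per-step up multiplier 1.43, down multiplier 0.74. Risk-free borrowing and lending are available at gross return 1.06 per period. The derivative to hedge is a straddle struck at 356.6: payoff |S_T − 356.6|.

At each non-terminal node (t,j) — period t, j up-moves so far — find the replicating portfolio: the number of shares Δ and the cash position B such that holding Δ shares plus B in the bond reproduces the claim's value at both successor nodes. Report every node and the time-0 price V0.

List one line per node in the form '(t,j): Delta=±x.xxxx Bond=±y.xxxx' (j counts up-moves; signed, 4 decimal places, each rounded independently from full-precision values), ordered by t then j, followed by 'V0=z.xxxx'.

Under the risk-neutral measure, an up-move has probability p* = (R−d)/(u−d) = 0.4638 and values discount at R = 1.06.
At expiry t=3: V(3,0)=279.2022, V(3,1)=207.0340, V(3,2)=67.5738, V(3,3)=201.9235
  t=2,j=0: stock 104.5916 → up 149.5660 (V=207.0340), down 77.3978 (V=279.2022). Price 231.8235; hedge Δ=-1.0000, bond B=336.4151.
  t=2,j=1: stock 202.1162 → up 289.0262 (V=67.5738), down 149.5660 (V=207.0340). Price 134.2989; hedge Δ=-1.0000, bond B=336.4151.
  t=2,j=2: stock 390.5759 → up 558.5235 (V=201.9235), down 289.0262 (V=67.5738). Price 122.5292; hedge Δ=0.4985, bond B=-72.1805.
  t=1,j=0: stock 141.3400 → up 202.1162 (V=134.2989), down 104.5916 (V=231.8235). Price 176.0327; hedge Δ=-1.0000, bond B=317.3727.
  t=1,j=1: stock 273.1300 → up 390.5759 (V=122.5292), down 202.1162 (V=134.2989). Price 121.5476; hedge Δ=-0.0625, bond B=138.6052.
  t=0,j=0: stock 191.0000 → up 273.1300 (V=121.5476), down 141.3400 (V=176.0327). Price 142.2304; hedge Δ=-0.4134, bond B=221.1944.
Self-financing check: at every node Δ·S+B equals the discounted successor values.

(0,0): Delta=-0.4134 Bond=221.1944
(1,0): Delta=-1.0000 Bond=317.3727
(1,1): Delta=-0.0625 Bond=138.6052
(2,0): Delta=-1.0000 Bond=336.4151
(2,1): Delta=-1.0000 Bond=336.4151
(2,2): Delta=0.4985 Bond=-72.1805
V0=142.2304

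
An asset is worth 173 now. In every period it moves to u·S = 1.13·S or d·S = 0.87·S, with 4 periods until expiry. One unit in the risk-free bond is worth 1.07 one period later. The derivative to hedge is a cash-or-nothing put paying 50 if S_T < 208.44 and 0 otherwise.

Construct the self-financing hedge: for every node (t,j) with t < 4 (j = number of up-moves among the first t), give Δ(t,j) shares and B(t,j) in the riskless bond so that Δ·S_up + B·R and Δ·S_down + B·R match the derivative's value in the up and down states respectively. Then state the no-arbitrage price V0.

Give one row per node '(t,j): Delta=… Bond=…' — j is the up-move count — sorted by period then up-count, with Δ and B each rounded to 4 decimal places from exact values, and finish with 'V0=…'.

No-arbitrage ⇒ martingale measure with p* = (R−d)/(u−d) = 0.7692.
Payoff layer (t=4): V(4,0)=50.0000, V(4,1)=50.0000, V(4,2)=50.0000, V(4,3)=0.0000, V(4,4)=0.0000
Node (3,0) S=113.9210: V=(p*·50.0000+(1−p*)·50.0000)/1.07=46.7290; Δ=(50.0000−50.0000)/(128.7308−99.1113)=0.0000; B=V−Δ·S=46.7290
Node (3,1) S=147.9664: V=(p*·50.0000+(1−p*)·50.0000)/1.07=46.7290; Δ=(50.0000−50.0000)/(167.2020−128.7308)=0.0000; B=V−Δ·S=46.7290
Node (3,2) S=192.1862: V=(p*·0.0000+(1−p*)·50.0000)/1.07=10.7836; Δ=(0.0000−50.0000)/(217.1704−167.2020)=-1.0006; B=V−Δ·S=203.0913
Node (3,3) S=249.6212: V=(p*·0.0000+(1−p*)·0.0000)/1.07=0.0000; Δ=(0.0000−0.0000)/(282.0719−217.1704)=0.0000; B=V−Δ·S=0.0000
Node (2,0) S=130.9437: V=(p*·46.7290+(1−p*)·46.7290)/1.07=43.6719; Δ=(46.7290−46.7290)/(147.9664−113.9210)=0.0000; B=V−Δ·S=43.6719
Node (2,1) S=170.0763: V=(p*·10.7836+(1−p*)·46.7290)/1.07=17.8306; Δ=(10.7836−46.7290)/(192.1862−147.9664)=-0.8129; B=V−Δ·S=156.0820
Node (2,2) S=220.9037: V=(p*·0.0000+(1−p*)·10.7836)/1.07=2.3257; Δ=(0.0000−10.7836)/(249.6212−192.1862)=-0.1878; B=V−Δ·S=43.8011
Node (1,0) S=150.5100: V=(p*·17.8306+(1−p*)·43.6719)/1.07=22.2373; Δ=(17.8306−43.6719)/(170.0763−130.9437)=-0.6604; B=V−Δ·S=121.6273
Node (1,1) S=195.4900: V=(p*·2.3257+(1−p*)·17.8306)/1.07=5.5175; Δ=(2.3257−17.8306)/(220.9037−170.0763)=-0.3050; B=V−Δ·S=65.1515
Node (0,0) S=173.0000: V=(p*·5.5175+(1−p*)·22.2373)/1.07=8.7626; Δ=(5.5175−22.2373)/(195.4900−150.5100)=-0.3717; B=V−Δ·S=73.0695
The time-0 hedge costs 8.7626, which is the no-arbitrage price.

(0,0): Delta=-0.3717 Bond=73.0695
(1,0): Delta=-0.6604 Bond=121.6273
(1,1): Delta=-0.3050 Bond=65.1515
(2,0): Delta=0.0000 Bond=43.6719
(2,1): Delta=-0.8129 Bond=156.0820
(2,2): Delta=-0.1878 Bond=43.8011
(3,0): Delta=0.0000 Bond=46.7290
(3,1): Delta=0.0000 Bond=46.7290
(3,2): Delta=-1.0006 Bond=203.0913
(3,3): Delta=0.0000 Bond=0.0000
V0=8.7626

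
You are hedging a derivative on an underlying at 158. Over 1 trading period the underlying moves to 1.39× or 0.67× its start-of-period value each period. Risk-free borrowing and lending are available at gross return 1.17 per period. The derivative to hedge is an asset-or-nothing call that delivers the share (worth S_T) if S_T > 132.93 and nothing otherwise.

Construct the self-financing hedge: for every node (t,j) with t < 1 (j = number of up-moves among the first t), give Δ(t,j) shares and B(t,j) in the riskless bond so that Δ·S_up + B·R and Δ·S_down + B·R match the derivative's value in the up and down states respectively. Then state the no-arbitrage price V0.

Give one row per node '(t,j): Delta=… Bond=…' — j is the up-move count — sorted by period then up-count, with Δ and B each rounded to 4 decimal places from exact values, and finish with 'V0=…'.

The replicating-portfolio and risk-neutral prices coincide; use p* = (1.17−0.67)/(1.39−0.67) = 0.6944 for the latter.
At expiry t=1: V(1,0)=0.0000, V(1,1)=219.6200
(0,0): S=158.0000. Δ = (V_up−V_dn)/(S_up−S_dn) = (219.6200−0.0000)/(219.6200−105.8600) = 1.9306. V = [p*·219.6200 + (1−p*)·0.0000]/1.17 = 130.3538. B = V − Δ·S = -174.6740.
Root portfolio cost Δ·158+B reproduces V0=130.3538.

(0,0): Delta=1.9306 Bond=-174.6740
V0=130.3538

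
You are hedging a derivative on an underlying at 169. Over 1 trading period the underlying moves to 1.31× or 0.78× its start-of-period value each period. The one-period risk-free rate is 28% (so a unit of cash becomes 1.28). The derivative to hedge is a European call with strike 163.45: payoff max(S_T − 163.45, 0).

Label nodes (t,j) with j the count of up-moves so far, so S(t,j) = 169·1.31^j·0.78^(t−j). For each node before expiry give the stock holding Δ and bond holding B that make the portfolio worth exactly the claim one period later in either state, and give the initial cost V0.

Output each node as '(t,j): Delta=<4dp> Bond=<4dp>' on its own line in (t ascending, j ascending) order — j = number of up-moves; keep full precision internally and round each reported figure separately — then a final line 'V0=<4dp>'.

The replicating-portfolio and risk-neutral prices coincide; use p* = (1.28−0.78)/(1.31−0.78) = 0.9434 for the latter.
Payoff layer (t=1): V(1,0)=0.0000, V(1,1)=57.9400
  t=0,j=0: stock 169.0000 → up 221.3900 (V=57.9400), down 131.8200 (V=0.0000). Price 42.7034; hedge Δ=0.6469, bond B=-66.6173.
Each (Δ,B) replicates both successor values, so the strategy is self-financing and V0 is arbitrage-free.

(0,0): Delta=0.6469 Bond=-66.6173
V0=42.7034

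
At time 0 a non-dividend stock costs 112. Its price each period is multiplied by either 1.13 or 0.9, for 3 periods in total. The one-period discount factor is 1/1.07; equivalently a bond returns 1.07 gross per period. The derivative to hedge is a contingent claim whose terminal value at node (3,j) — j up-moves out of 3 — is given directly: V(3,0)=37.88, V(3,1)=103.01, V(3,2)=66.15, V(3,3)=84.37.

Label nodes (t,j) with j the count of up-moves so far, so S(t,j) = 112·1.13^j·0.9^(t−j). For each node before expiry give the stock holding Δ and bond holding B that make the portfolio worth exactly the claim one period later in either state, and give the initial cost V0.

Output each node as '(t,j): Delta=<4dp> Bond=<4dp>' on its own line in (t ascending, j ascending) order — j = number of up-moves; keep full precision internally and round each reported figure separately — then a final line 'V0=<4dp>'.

Risk-neutral probability p* = (R−d)/(u−d) = (1.07−0.9)/(1.13−0.9) = 0.7391.
Terminal values V(3,·): V(3,0)=37.8800, V(3,1)=103.0100, V(3,2)=66.1500, V(3,3)=84.3700
  t=2,j=0: stock 90.7200 → up 102.5136 (V=103.0100), down 81.6480 (V=37.8800). Price 80.3921; hedge Δ=3.1214, bond B=-202.7818.
  t=2,j=1: stock 113.9040 → up 128.7115 (V=66.1500), down 102.5136 (V=103.0100). Price 70.8090; hedge Δ=-1.4070, bond B=231.0699.
  t=2,j=2: stock 143.0128 → up 161.6045 (V=84.3700), down 128.7115 (V=66.1500). Price 74.4084; hedge Δ=0.5539, bond B=-4.8090.
  t=1,j=0: stock 100.8000 → up 113.9040 (V=70.8090), down 90.7200 (V=80.3921). Price 68.5130; hedge Δ=-0.4133, bond B=110.1787.
  t=1,j=1: stock 126.5600 → up 143.0128 (V=74.4084), down 113.9040 (V=70.8090). Price 68.6630; hedge Δ=0.1237, bond B=53.0137.
  t=0,j=0: stock 112.0000 → up 126.5600 (V=68.6630), down 100.8000 (V=68.5130). Price 64.1345; hedge Δ=0.0058, bond B=63.4825.
Each (Δ,B) replicates both successor values, so the strategy is self-financing and V0 is arbitrage-free.

(0,0): Delta=0.0058 Bond=63.4825
(1,0): Delta=-0.4133 Bond=110.1787
(1,1): Delta=0.1237 Bond=53.0137
(2,0): Delta=3.1214 Bond=-202.7818
(2,1): Delta=-1.4070 Bond=231.0699
(2,2): Delta=0.5539 Bond=-4.8090
V0=64.1345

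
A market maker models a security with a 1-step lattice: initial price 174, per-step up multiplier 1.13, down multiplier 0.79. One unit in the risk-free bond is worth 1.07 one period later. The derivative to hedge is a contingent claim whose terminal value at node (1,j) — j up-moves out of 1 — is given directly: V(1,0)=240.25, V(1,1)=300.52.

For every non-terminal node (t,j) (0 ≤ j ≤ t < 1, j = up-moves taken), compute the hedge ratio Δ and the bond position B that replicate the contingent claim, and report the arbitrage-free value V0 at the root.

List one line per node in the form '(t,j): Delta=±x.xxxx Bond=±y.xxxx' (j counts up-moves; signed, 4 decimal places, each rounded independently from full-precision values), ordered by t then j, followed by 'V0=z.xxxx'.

Since d<R<u, set p* = (R−d)/(u−d) = 0.8235; price each node as the discounted p*-expectation of its children.
Terminal payoffs: V(1,0)=240.2500, V(1,1)=300.5200
  t=0,j=0: stock 174.0000 → up 196.6200 (V=300.5200), down 137.4600 (V=240.2500). Price 270.9197; hedge Δ=1.0188, bond B=93.6550.
The time-0 hedge costs 270.9197, which is the no-arbitrage price.

(0,0): Delta=1.0188 Bond=93.6550
V0=270.9197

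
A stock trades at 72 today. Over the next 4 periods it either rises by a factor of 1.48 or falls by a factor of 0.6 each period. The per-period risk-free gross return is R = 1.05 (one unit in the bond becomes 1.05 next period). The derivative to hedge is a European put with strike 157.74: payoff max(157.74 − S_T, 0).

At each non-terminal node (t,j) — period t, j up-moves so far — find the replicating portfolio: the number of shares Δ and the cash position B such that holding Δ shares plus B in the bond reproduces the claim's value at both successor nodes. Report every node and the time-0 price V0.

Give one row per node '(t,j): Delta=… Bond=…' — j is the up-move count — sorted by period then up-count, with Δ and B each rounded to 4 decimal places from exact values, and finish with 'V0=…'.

(0,0): Delta=-0.6578 Bond=115.6939
(1,0): Delta=-1.0000 Bond=136.2617
(1,1): Delta=-0.5252 Bond=107.3525
(2,0): Delta=-1.0000 Bond=143.0748
(2,1): Delta=-1.0000 Bond=143.0748
(2,2): Delta=-0.3413 Bond=83.7145
(3,0): Delta=-1.0000 Bond=150.2286
(3,1): Delta=-1.0000 Bond=150.2286
(3,2): Delta=-1.0000 Bond=150.2286
(3,3): Delta=-0.0861 Bond=28.3420
V0=68.3325

No-arbitrage ⇒ martingale measure with p* = (R−d)/(u−d) = 0.5114.
Payoff layer (t=4): V(4,0)=148.4088, V(4,1)=134.7230, V(4,2)=100.9648, V(4,3)=17.6946, V(4,4)=0.0000
  t=3,j=0: stock 15.5520 → up 23.0170 (V=134.7230), down 9.3312 (V=148.4088). Price 134.6766; hedge Δ=-1.0000, bond B=150.2286.
  t=3,j=1: stock 38.3616 → up 56.7752 (V=100.9648), down 23.0170 (V=134.7230). Price 111.8670; hedge Δ=-1.0000, bond B=150.2286.
  t=3,j=2: stock 94.6253 → up 140.0454 (V=17.6946), down 56.7752 (V=100.9648). Price 55.6033; hedge Δ=-1.0000, bond B=150.2286.
  t=3,j=3: stock 233.4090 → up 345.4454 (V=0.0000), down 140.0454 (V=17.6946). Price 8.2345; hedge Δ=-0.0861, bond B=28.3420.
  t=2,j=0: stock 25.9200 → up 38.3616 (V=111.8670), down 15.5520 (V=134.6766). Price 117.1548; hedge Δ=-1.0000, bond B=143.0748.
  t=2,j=1: stock 63.9360 → up 94.6253 (V=55.6033), down 38.3616 (V=111.8670). Price 79.1388; hedge Δ=-1.0000, bond B=143.0748.
  t=2,j=2: stock 157.7088 → up 233.4090 (V=8.2345), down 94.6253 (V=55.6033). Price 29.8863; hedge Δ=-0.3413, bond B=83.7145.
  t=1,j=0: stock 43.2000 → up 63.9360 (V=79.1388), down 25.9200 (V=117.1548). Price 93.0617; hedge Δ=-1.0000, bond B=136.2617.
  t=1,j=1: stock 106.5600 → up 157.7088 (V=29.8863), down 63.9360 (V=79.1388). Price 51.3837; hedge Δ=-0.5252, bond B=107.3525.
  t=0,j=0: stock 72.0000 → up 106.5600 (V=51.3837), down 43.2000 (V=93.0617). Price 68.3325; hedge Δ=-0.6578, bond B=115.6939.
Self-financing check: at every node Δ·S+B equals the discounted successor values.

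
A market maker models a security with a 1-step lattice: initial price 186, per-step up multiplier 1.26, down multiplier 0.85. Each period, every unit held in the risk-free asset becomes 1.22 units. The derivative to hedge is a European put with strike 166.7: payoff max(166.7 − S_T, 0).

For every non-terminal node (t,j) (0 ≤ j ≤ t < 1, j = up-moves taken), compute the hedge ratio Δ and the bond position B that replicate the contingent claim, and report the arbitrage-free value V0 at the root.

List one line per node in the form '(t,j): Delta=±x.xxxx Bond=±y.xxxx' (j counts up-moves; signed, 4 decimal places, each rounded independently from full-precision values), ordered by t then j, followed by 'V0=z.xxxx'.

(0,0): Delta=-0.1128 Bond=21.6633
V0=0.6877

No-arbitrage ⇒ martingale measure with p* = (R−d)/(u−d) = 0.9024.
Terminal values V(1,·): V(1,0)=8.6000, V(1,1)=0.0000
(0,0): S=186.0000. Δ = (V_up−V_dn)/(S_up−S_dn) = (0.0000−8.6000)/(234.3600−158.1000) = -0.1128. V = [p*·0.0000 + (1−p*)·8.6000]/1.22 = 0.6877. B = V − Δ·S = 21.6633.
The time-0 hedge costs 0.6877, which is the no-arbitrage price.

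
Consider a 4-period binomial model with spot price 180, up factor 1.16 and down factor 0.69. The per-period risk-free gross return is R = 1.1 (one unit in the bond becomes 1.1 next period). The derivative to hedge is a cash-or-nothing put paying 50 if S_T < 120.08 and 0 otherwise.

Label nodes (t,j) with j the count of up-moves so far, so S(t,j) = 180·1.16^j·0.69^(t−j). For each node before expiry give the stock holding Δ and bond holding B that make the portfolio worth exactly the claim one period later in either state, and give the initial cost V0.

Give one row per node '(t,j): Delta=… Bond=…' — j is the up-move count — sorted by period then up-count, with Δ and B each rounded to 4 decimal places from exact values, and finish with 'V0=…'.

(0,0): Delta=-0.1294 Bond=26.0920
(1,0): Delta=-0.5387 Bond=79.5334
(1,1): Delta=-0.0938 Bond=21.2623
(2,0): Delta=0.0000 Bond=41.3223
(2,1): Delta=-0.5856 Bond=94.2426
(2,2): Delta=-0.0510 Bond=13.0196
(3,0): Delta=0.0000 Bond=45.4545
(3,1): Delta=0.0000 Bond=45.4545
(3,2): Delta=-0.6366 Bond=112.1857
(3,3): Delta=0.0000 Bond=0.0000
V0=2.7981

The replicating-portfolio and risk-neutral prices coincide; use p* = (1.1−0.69)/(1.16−0.69) = 0.8723 for the latter.
Payoff layer (t=4): V(4,0)=50.0000, V(4,1)=50.0000, V(4,2)=50.0000, V(4,3)=0.0000, V(4,4)=0.0000
  t=3,j=0: stock 59.1316 → up 68.5927 (V=50.0000), down 40.8008 (V=50.0000). Price 45.4545; hedge Δ=0.0000, bond B=45.4545.
  t=3,j=1: stock 99.4097 → up 115.3152 (V=50.0000), down 68.5927 (V=50.0000). Price 45.4545; hedge Δ=0.0000, bond B=45.4545.
  t=3,j=2: stock 167.1235 → up 193.8633 (V=0.0000), down 115.3152 (V=50.0000). Price 5.8027; hedge Δ=-0.6366, bond B=112.1857.
  t=3,j=3: stock 280.9613 → up 325.9151 (V=0.0000), down 193.8633 (V=0.0000). Price 0.0000; hedge Δ=0.0000, bond B=0.0000.
  t=2,j=0: stock 85.6980 → up 99.4097 (V=45.4545), down 59.1316 (V=45.4545). Price 41.3223; hedge Δ=0.0000, bond B=41.3223.
  t=2,j=1: stock 144.0720 → up 167.1235 (V=5.8027), down 99.4097 (V=45.4545). Price 9.8769; hedge Δ=-0.5856, bond B=94.2426.
  t=2,j=2: stock 242.2080 → up 280.9613 (V=0.0000), down 167.1235 (V=5.8027). Price 0.6734; hedge Δ=-0.0510, bond B=13.0196.
  t=1,j=0: stock 124.2000 → up 144.0720 (V=9.8769), down 85.6980 (V=41.3223). Price 12.6284; hedge Δ=-0.5387, bond B=79.5334.
  t=1,j=1: stock 208.8000 → up 242.2080 (V=0.6734), down 144.0720 (V=9.8769). Price 1.6803; hedge Δ=-0.0938, bond B=21.2623.
  t=0,j=0: stock 180.0000 → up 208.8000 (V=1.6803), down 124.2000 (V=12.6284). Price 2.7981; hedge Δ=-0.1294, bond B=26.0920.
Each (Δ,B) replicates both successor values, so the strategy is self-financing and V0 is arbitrage-free.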